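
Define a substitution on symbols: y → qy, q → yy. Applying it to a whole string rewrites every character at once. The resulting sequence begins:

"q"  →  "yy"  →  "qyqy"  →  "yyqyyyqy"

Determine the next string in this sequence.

qyqyyyqyqyqyyyqy

Apply φ to yyqyyyqy symbol by symbol: y→qy, y→qy, q→yy, y→qy, y→qy, y→qy, q→yy, y→qy; joined: qy qy yy qy qy qy yy qy.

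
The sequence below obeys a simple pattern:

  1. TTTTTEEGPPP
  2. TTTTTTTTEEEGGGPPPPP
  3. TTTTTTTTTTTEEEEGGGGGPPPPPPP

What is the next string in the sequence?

Each string has the form T^{3n+2} E^{n+1} G^{2n-1} P^{2n+1} (n = 1, 2, …).
Setting n = 4 gives 14, 5, 7, 9 characters in each block.

TTTTTTTTTTTTTTEEEEEGGGGGGGPPPPPPPPP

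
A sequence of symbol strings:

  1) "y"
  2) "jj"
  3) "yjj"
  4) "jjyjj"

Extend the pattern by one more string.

yjjjjyjj

This is a Fibonacci-style word recurrence s(k) = s(k−2)·s(k−1): e.g. y·jj = yjj.
The next term joins yjj and jjyjj.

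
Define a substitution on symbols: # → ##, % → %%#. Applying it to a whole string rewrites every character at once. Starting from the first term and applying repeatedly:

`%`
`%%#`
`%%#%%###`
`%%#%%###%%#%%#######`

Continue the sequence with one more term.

φ(%%#%%###%%#%%#######) expands symbol-by-symbol to %%# %%# ## %%# %%# ## ## ## %%# %%# ## %%# %%# ## ## ## ## ## ## ##; joining the 20 pieces gives the next term.

%%#%%###%%#%%#######%%#%%###%%#%%###############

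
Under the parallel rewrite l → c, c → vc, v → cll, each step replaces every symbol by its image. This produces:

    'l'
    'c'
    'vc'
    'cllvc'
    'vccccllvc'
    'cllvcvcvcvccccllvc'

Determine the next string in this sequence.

Applying the rule to each of the 18 symbols of cllvcvcvcvccccllvc gives the pieces vc c c cll vc cll vc cll vc cll vc vc vc vc c c cll vc, which concatenate to the answer.

vccccllvccllvccllvccllvcvcvcvccccllvc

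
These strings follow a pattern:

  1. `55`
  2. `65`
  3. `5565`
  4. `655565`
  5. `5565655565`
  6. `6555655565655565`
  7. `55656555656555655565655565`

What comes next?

655565556565556555656555656555655565655565

From term 3 onward, concatenate the second-to-last term with the last: 55·65 = 5565, 65·5565 = 655565, …
Continuing: 6555655565655565 · 55656555656555655565655565 gives term 8.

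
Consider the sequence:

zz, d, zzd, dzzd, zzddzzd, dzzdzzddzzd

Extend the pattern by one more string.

zzddzzddzzdzzddzzd

Each term (from the third on) is the two preceding terms concatenated in order: term 3 = zz·d = zzd.
Continuing: zzddzzd · dzzdzzddzzd gives term 7.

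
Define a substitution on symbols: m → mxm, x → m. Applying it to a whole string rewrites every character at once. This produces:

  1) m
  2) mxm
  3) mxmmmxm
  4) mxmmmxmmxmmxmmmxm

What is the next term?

Replace each of the 17 characters of mxmmmxmmxmmxmmmxm in place — mxm m mxm mxm mxm m mxm mxm m mxm mxm m mxm mxm mxm m mxm — and concatenate.

mxmmmxmmxmmxmmmxmmxmmmxmmxmmmxmmxmmxmmmxm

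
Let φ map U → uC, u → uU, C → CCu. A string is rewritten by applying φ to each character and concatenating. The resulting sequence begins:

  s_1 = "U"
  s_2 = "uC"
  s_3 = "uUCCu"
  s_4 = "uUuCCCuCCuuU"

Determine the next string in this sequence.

uUuCuUCCuCCuCCuuUCCuCCuuUuUuC

Expanding uUuCCCuCCuuU: u→uU, U→uC, u→uU, C→CCu, C→CCu, C→CCu, u→uU, C→CCu, C→CCu, u→uU, u→uU, U→uC. Concatenated: uU uC uU CCu CCu CCu uU CCu CCu uU uU uC.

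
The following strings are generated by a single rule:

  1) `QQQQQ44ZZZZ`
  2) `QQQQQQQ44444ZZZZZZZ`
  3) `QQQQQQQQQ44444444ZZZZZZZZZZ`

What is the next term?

Term n consists of 2n+3 Q's, followed by 3n-1 4's, followed by 3n+1 Z's (n = 1, 2, …).
Setting n = 4 gives 11, 11, 13 characters in each block.

QQQQQQQQQQQ44444444444ZZZZZZZZZZZZZ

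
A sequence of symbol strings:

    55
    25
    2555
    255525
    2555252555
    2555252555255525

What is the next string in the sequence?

Each term (from the third on) is the previous term followed by the one before it: term 3 = 25·55 = 2555.
Continuing: 2555252555255525 · 2555252555 gives term 7.

25552525552555252555252555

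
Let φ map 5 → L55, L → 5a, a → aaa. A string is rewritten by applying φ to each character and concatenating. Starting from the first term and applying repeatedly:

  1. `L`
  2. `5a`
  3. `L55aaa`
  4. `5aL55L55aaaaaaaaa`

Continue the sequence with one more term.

φ(5aL55L55aaaaaaaaa) expands symbol-by-symbol to L55 aaa 5a L55 L55 5a L55 L55 aaa aaa aaa aaa aaa aaa aaa aaa aaa; joining the 17 pieces gives the next term.

L55aaa5aL55L555aL55L55aaaaaaaaaaaaaaaaaaaaaaaaaaa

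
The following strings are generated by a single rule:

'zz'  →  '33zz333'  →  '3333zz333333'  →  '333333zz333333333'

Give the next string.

s(k+1) = 33·s(k)·333, so each term gains 33 as a prefix and 333 as a suffix.
Applying this once more to 333333zz333333333:

33333333zz333333333333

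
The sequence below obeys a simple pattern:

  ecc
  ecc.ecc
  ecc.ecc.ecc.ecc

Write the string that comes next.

ecc.ecc.ecc.ecc.ecc.ecc.ecc.ecc

Every step duplicates the string with '.' between the halves.
So the next term is two copies of ecc.ecc.ecc.ecc with '.' between the halves.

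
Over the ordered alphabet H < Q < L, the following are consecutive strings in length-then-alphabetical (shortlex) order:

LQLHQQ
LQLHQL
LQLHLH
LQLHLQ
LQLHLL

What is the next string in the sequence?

LQLQHH

Find the rightmost character of LQLHLL below L, bump it to the next letter, and reset everything to its right to H.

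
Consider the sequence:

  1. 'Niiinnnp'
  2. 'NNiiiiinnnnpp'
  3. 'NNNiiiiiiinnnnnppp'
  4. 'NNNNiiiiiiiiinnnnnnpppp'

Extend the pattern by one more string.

Each string has the form N^{n} i^{2n+1} n^{n+2} p^{n} (n = 1, 2, …).
At n = 5 the blocks have lengths 5, 11, 7, 5.

NNNNNiiiiiiiiiiinnnnnnnppppp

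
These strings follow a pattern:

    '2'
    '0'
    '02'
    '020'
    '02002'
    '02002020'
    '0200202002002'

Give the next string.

From term 3 onward, concatenate the last term with the second-to-last: 0·2 = 02, 02·0 = 020, …
The next term joins 0200202002002 and 02002020.

020020200200202002020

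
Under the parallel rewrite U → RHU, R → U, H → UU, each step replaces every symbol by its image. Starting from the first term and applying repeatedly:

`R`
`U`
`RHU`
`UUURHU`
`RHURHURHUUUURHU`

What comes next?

UUURHUUUURHUUUURHURHURHURHUUUURHU

Replace each of the 15 characters of RHURHURHUUUURHU in place — U UU RHU U UU RHU U UU RHU RHU RHU RHU U UU RHU — and concatenate.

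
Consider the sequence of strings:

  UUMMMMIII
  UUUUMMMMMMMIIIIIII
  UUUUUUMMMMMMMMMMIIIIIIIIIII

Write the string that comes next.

UUUUUUUUMMMMMMMMMMMMMIIIIIIIIIIIIIII

Each string has the form U^{2n} M^{3n+1} I^{4n-1} (n = 1, 2, …).
At n = 4 the blocks have lengths 8, 13, 15.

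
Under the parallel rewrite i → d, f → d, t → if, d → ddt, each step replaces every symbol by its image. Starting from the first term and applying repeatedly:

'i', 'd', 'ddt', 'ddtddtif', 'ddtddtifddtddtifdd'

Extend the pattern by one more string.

Applying the rule to each of the 18 symbols of ddtddtifddtddtifdd gives the pieces ddt ddt if ddt ddt if d d ddt ddt if ddt ddt if d d ddt ddt, which concatenate to the answer.

ddtddtifddtddtifddddtddtifddtddtifddddtddt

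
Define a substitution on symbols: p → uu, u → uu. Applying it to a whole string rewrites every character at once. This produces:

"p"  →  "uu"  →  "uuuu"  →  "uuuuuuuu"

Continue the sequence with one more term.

uuuuuuuuuuuuuuuu

Apply φ to uuuuuuuu symbol by symbol: u→uu, u→uu, u→uu, u→uu, u→uu, u→uu, u→uu, u→uu; joined: uu uu uu uu uu uu uu uu.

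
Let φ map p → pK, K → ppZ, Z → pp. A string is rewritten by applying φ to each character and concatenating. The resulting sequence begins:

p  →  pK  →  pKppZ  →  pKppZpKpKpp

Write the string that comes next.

Apply φ to pKppZpKpKpp symbol by symbol: p→pK, K→ppZ, p→pK, p→pK, Z→pp, p→pK, K→ppZ, p→pK, K→ppZ, p→pK, p→pK; joined: pK ppZ pK pK pp pK ppZ pK ppZ pK pK.

pKppZpKpKpppKppZpKppZpKpK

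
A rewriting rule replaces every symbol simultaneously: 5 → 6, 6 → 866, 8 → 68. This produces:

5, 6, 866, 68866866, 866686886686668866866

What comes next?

φ(866686886686668866866) expands symbol-by-symbol to 68 866 866 866 68 866 68 68 866 866 68 866 866 866 68 68 866 866 68 866 866; joining the 21 pieces gives the next term.

6886686686668866686886686668866866866686886686668866866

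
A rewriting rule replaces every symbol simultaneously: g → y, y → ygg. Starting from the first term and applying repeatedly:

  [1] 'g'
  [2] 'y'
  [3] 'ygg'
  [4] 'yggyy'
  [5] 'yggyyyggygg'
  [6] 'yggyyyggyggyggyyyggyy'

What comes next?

φ(yggyyyggyggyggyyyggyy) expands symbol-by-symbol to ygg y y ygg ygg ygg y y ygg y y ygg y y ygg ygg ygg y y ygg ygg; joining the 21 pieces gives the next term.

yggyyyggyggyggyyyggyyyggyyyggyggyggyyyggygg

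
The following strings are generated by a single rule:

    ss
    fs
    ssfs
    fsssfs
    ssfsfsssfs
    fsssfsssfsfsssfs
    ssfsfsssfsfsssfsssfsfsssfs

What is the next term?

Each term (from the third on) is the two preceding terms concatenated in order: term 3 = ss·fs = ssfs.
The next term joins fsssfsssfsfsssfs and ssfsfsssfsfsssfsssfsfsssfs.

fsssfsssfsfsssfsssfsfsssfsfsssfsssfsfsssfs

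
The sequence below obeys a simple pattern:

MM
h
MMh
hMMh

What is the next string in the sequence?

Each term (from the third on) is the two preceding terms concatenated in order: term 3 = MM·h = MMh.
Continuing: MMh · hMMh gives term 5.

MMhhMMh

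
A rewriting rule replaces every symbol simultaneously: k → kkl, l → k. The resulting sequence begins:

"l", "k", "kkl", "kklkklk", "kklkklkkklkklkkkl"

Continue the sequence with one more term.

kklkklkkklkklkkklkklkklkkklkklkkklkklkklk

Replace each of the 17 characters of kklkklkkklkklkkkl in place — kkl kkl k kkl kkl k kkl kkl kkl k kkl kkl k kkl kkl kkl k — and concatenate.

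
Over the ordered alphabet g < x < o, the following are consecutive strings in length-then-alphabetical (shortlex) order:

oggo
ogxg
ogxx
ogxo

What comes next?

Treat ogxo as a base-3 numeral over the given alphabet and add one, carrying through any trailing o's.

ogog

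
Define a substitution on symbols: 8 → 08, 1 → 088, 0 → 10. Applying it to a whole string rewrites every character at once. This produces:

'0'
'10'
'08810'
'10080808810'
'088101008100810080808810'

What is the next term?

10080808810088101008088101008088101008100810080808810

Replace each of the 24 characters of 088101008100810080808810 in place — 10 08 08 088 10 088 10 10 08 088 10 10 08 088 10 10 08 10 08 10 08 08 088 10 — and concatenate.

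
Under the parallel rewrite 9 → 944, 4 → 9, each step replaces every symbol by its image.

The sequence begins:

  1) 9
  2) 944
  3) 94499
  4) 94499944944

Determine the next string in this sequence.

944999449449449994499

Expanding 94499944944: 9→944, 4→9, 4→9, 9→944, 9→944, 9→944, 4→9, 4→9, 9→944, 4→9, 4→9. Concatenated: 944 9 9 944 944 944 9 9 944 9 9.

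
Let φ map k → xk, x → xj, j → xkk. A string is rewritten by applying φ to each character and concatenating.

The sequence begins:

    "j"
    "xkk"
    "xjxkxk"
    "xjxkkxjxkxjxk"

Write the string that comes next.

Rewriting the 13 symbols of xjxkkxjxkxjxk one by one yields xj xkk xj xk xk xj xkk xj xk xj xkk xj xk; concatenated:

xjxkkxjxkxkxjxkkxjxkxjxkkxjxk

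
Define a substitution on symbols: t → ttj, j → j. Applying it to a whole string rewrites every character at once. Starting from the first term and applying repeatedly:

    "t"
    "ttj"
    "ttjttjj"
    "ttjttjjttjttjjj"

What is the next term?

Replace each of the 15 characters of ttjttjjttjttjjj in place — ttj ttj j ttj ttj j j ttj ttj j ttj ttj j j j — and concatenate.

ttjttjjttjttjjjttjttjjttjttjjjj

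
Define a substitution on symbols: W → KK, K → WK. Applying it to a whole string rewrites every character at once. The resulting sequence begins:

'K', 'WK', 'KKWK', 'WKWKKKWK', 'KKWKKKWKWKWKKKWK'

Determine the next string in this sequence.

WKWKKKWKWKWKKKWKKKWKKKWKWKWKKKWK

Applying the rule to each of the 16 symbols of KKWKKKWKWKWKKKWK gives the pieces WK WK KK WK WK WK KK WK KK WK KK WK WK WK KK WK, which concatenate to the answer.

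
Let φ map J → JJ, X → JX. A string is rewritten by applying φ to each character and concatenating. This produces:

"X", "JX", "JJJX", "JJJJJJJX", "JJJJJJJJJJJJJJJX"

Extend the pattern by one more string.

JJJJJJJJJJJJJJJJJJJJJJJJJJJJJJJX

Applying the rule to each of the 16 symbols of JJJJJJJJJJJJJJJX gives the pieces JJ JJ JJ JJ JJ JJ JJ JJ JJ JJ JJ JJ JJ JJ JJ JX, which concatenate to the answer.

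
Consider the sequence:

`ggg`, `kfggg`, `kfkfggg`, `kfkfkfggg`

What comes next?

The strings grow by a fixed prefix kf each time.
Applying this once more to kfkfkfggg:

kfkfkfkfggg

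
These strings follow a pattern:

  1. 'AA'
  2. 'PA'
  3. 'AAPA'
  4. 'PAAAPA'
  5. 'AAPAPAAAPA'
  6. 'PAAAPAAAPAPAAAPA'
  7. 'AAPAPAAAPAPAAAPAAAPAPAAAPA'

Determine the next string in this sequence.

This is a Fibonacci-style word recurrence s(k) = s(k−2)·s(k−1): e.g. AA·PA = AAPA.
Continuing: PAAAPAAAPAPAAAPA · AAPAPAAAPAPAAAPAAAPAPAAAPA gives term 8.

PAAAPAAAPAPAAAPAAAPAPAAAPAPAAAPAAAPAPAAAPA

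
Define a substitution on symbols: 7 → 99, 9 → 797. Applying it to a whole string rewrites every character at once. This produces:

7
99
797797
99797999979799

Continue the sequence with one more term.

Applying the rule to each of the 14 symbols of 99797999979799 gives the pieces 797 797 99 797 99 797 797 797 797 99 797 99 797 797, which concatenate to the answer.

79779799797997977977977979979799797797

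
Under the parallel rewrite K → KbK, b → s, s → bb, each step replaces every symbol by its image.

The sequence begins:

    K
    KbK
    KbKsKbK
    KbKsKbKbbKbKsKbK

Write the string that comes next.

Replace each of the 16 characters of KbKsKbKbbKbKsKbK in place — KbK s KbK bb KbK s KbK s s KbK s KbK bb KbK s KbK — and concatenate.

KbKsKbKbbKbKsKbKssKbKsKbKbbKbKsKbK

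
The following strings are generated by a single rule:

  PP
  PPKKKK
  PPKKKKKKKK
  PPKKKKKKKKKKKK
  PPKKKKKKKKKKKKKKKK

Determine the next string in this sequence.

Every step adds KKKK to the end: s(k+1) = s(k)·KKKK.
One more step from PPKKKKKKKKKKKKKKKK gives the answer.

PPKKKKKKKKKKKKKKKKKKKK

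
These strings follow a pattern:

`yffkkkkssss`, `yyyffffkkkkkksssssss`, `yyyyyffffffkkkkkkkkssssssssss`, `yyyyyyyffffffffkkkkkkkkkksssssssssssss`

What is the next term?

Reading off run lengths: y runs 1, 3, 5, 7; f runs 2, 4, 6, 8; k runs 4, 6, 8, 10; s runs 4, 7, 10, 13 — each is linear in n (n = 1, 2, …).
Setting n = 5 gives 9, 10, 12, 16 characters in each block.

yyyyyyyyyffffffffffkkkkkkkkkkkkssssssssssssssss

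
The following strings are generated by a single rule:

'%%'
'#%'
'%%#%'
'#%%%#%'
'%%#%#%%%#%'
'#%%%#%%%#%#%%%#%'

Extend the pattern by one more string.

%%#%#%%%#%#%%%#%%%#%#%%%#%

From term 3 onward, concatenate the second-to-last term with the last: %%·#% = %%#%, #%·%%#% = #%%%#%, …
The next term joins %%#%#%%%#% and #%%%#%%%#%#%%%#%.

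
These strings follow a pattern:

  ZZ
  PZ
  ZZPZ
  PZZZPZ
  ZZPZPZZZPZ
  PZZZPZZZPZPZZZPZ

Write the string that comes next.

ZZPZPZZZPZPZZZPZZZPZPZZZPZ

Each term (from the third on) is the two preceding terms concatenated in order: term 3 = ZZ·PZ = ZZPZ.
Continuing: ZZPZPZZZPZ · PZZZPZZZPZPZZZPZ gives term 7.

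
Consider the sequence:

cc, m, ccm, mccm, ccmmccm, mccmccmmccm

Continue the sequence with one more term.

This is a Fibonacci-style word recurrence s(k) = s(k−2)·s(k−1): e.g. cc·m = ccm.
So term 7 is ccmmccm·mccmccmmccm.

ccmmccmmccmccmmccm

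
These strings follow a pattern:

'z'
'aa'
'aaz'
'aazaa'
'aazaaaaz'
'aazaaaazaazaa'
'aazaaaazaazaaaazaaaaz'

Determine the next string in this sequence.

aazaaaazaazaaaazaaaazaazaaaazaazaa

Each term (from the third on) is the previous term followed by the one before it: term 3 = aa·z = aaz.
So term 8 is aazaaaazaazaaaazaaaaz·aazaaaazaazaa.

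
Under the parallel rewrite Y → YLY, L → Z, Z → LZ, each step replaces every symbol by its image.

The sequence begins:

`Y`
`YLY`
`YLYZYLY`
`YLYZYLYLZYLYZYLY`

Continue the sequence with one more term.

YLYZYLYLZYLYZYLYZLZYLYZYLYLZYLYZYLY

Replace each of the 16 characters of YLYZYLYLZYLYZYLY in place — YLY Z YLY LZ YLY Z YLY Z LZ YLY Z YLY LZ YLY Z YLY — and concatenate.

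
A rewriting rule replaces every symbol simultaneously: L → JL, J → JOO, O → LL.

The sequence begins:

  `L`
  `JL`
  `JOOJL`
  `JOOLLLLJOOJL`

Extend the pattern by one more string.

Rewriting each symbol of JOOLLLLJOOJL: J→JOO, O→LL, O→LL, L→JL, L→JL, L→JL, L→JL, J→JOO, O→LL, O→LL, J→JOO, L→JL, which concatenates to JOO LL LL JL JL JL JL JOO LL LL JOO JL.

JOOLLLLJLJLJLJLJOOLLLLJOOJL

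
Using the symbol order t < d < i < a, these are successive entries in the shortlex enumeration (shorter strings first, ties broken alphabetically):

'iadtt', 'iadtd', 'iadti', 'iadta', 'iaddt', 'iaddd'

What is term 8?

Advancing 2 positions from iaddd through iaddd → iaddi reaches term 8.

iadda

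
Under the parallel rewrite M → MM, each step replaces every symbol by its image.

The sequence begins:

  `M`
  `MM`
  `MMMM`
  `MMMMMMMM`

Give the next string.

Rewriting each symbol of MMMMMMMM: M→MM, M→MM, M→MM, M→MM, M→MM, M→MM, M→MM, M→MM, which concatenates to MM MM MM MM MM MM MM MM.

MMMMMMMMMMMMMMMM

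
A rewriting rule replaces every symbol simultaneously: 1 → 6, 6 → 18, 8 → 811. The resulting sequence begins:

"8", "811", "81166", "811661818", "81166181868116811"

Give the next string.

Replace each of the 17 characters of 81166181868116811 in place — 811 6 6 18 18 6 811 6 811 18 811 6 6 18 811 6 6 — and concatenate.

8116618186811681118811661881166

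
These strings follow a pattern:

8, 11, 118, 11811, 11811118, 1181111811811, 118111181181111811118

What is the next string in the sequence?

From term 3 onward, concatenate the last term with the second-to-last: 11·8 = 118, 118·11 = 11811, …
Continuing: 118111181181111811118 · 1181111811811 gives term 8.

1181111811811118111181181111811811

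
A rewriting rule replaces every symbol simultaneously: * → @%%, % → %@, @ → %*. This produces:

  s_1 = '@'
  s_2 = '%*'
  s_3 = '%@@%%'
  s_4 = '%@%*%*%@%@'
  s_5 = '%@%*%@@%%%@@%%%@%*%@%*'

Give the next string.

%@%*%@@%%%@%*%*%@%@%@%*%*%@%@%@%*%@@%%%@%*%@@%%

φ(%@%*%@@%%%@@%%%@%*%@%*) expands symbol-by-symbol to %@ %* %@ @%% %@ %* %* %@ %@ %@ %* %* %@ %@ %@ %* %@ @%% %@ %* %@ @%%; joining the 22 pieces gives the next term.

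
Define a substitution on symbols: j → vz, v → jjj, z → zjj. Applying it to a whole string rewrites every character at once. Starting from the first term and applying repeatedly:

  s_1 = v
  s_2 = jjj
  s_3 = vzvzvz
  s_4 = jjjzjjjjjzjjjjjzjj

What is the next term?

Applying the rule to each of the 18 symbols of jjjzjjjjjzjjjjjzjj gives the pieces vz vz vz zjj vz vz vz vz vz zjj vz vz vz vz vz zjj vz vz, which concatenate to the answer.

vzvzvzzjjvzvzvzvzvzzjjvzvzvzvzvzzjjvzvz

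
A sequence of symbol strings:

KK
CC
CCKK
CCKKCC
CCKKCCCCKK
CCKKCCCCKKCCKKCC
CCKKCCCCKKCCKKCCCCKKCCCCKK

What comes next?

CCKKCCCCKKCCKKCCCCKKCCCCKKCCKKCCCCKKCCKKCC

From term 3 onward, concatenate the last term with the second-to-last: CC·KK = CCKK, CCKK·CC = CCKKCC, …
Continuing: CCKKCCCCKKCCKKCCCCKKCCCCKK · CCKKCCCCKKCCKKCC gives term 8.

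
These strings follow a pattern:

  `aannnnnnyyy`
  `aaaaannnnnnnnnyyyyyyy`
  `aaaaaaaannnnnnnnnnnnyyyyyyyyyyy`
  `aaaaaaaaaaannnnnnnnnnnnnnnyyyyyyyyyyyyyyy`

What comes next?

Each string has the form a^{3n-1} n^{3n+3} y^{4n-1} (n = 1, 2, …).
Setting n = 5 gives 14, 18, 19 characters in each block.

aaaaaaaaaaaaaannnnnnnnnnnnnnnnnnyyyyyyyyyyyyyyyyyyy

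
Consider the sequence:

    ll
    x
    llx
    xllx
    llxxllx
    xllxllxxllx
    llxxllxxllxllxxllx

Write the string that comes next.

This is a Fibonacci-style word recurrence s(k) = s(k−2)·s(k−1): e.g. ll·x = llx.
The next term joins xllxllxxllx and llxxllxxllxllxxllx.

xllxllxxllxllxxllxxllxllxxllx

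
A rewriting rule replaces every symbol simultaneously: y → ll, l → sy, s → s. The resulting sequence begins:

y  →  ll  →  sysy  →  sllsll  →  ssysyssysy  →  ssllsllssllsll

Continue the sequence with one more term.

φ(ssllsllssllsll) expands symbol-by-symbol to s s sy sy s sy sy s s sy sy s sy sy; joining the 14 pieces gives the next term.

sssysyssysysssysyssysy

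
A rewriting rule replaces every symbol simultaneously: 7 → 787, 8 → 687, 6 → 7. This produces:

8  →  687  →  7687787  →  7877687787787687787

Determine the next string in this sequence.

78768778778776877877876877877876877877687787787687787

φ(7877687787787687787) expands symbol-by-symbol to 787 687 787 787 7 687 787 787 687 787 787 687 787 7 687 787 787 687 787; joining the 19 pieces gives the next term.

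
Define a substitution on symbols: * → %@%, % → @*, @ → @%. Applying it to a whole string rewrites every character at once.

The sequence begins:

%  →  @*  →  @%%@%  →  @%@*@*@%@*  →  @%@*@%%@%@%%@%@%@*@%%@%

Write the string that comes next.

Replace each of the 23 characters of @%@*@%%@%@%%@%@%@*@%%@% in place — @% @* @% %@% @% @* @* @% @* @% @* @* @% @* @% @* @% %@% @% @* @* @% @* — and concatenate.

@%@*@%%@%@%@*@*@%@*@%@*@*@%@*@%@*@%%@%@%@*@*@%@*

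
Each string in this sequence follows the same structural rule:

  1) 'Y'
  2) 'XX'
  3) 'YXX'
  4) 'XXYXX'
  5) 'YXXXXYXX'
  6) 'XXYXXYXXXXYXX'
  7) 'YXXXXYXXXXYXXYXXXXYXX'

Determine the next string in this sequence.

XXYXXYXXXXYXXYXXXXYXXXXYXXYXXXXYXX

Each term (from the third on) is the two preceding terms concatenated in order: term 3 = Y·XX = YXX.
So term 8 is XXYXXYXXXXYXX·YXXXXYXXXXYXXYXXXXYXX.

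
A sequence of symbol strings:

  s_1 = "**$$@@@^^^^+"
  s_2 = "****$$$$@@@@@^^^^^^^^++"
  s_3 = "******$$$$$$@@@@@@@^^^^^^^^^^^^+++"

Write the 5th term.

Term n consists of 2n *'s, followed by 2n $'s, followed by 2n+1 @'s, followed by 4n ^'s, followed by n +'s (n = 1, 2, …).
Setting n = 5 gives 10, 10, 11, 20, 5 characters in each block.

**********$$$$$$$$$$@@@@@@@@@@@^^^^^^^^^^^^^^^^^^^^+++++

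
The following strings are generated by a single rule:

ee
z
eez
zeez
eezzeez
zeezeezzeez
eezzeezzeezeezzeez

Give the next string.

zeezeezzeezeezzeezzeezeezzeez

Each term (from the third on) is the two preceding terms concatenated in order: term 3 = ee·z = eez.
The next term joins zeezeezzeez and eezzeezzeezeezzeez.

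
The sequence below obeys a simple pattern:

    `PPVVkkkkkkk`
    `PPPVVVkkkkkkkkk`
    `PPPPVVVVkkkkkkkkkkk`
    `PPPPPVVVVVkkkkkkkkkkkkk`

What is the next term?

Reading off run lengths: P runs 2, 3, 4, 5; V runs 2, 3, 4, 5; k runs 7, 9, 11, 13 — each is linear in n, where the shown terms are n = 3, 4, 5, 6.
Setting n = 7 gives 6, 6, 15 characters in each block.

PPPPPPVVVVVVkkkkkkkkkkkkkkk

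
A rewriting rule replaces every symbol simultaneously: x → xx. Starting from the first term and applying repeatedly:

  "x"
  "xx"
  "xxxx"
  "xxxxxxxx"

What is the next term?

Expanding xxxxxxxx: x→xx, x→xx, x→xx, x→xx, x→xx, x→xx, x→xx, x→xx. Concatenated: xx xx xx xx xx xx xx xx.

xxxxxxxxxxxxxxxx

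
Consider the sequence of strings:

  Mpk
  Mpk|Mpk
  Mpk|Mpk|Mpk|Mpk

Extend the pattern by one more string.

Each string is two copies of the previous one joined by '|'.
One more doubling of Mpk|Mpk|Mpk|Mpk gives the answer.

Mpk|Mpk|Mpk|Mpk|Mpk|Mpk|Mpk|Mpk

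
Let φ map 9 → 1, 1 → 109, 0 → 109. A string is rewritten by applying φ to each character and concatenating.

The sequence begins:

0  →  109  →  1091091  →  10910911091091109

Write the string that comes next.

10910911091091109109109110910911091091091

φ(10910911091091109) expands symbol-by-symbol to 109 109 1 109 109 1 109 109 109 1 109 109 1 109 109 109 1; joining the 17 pieces gives the next term.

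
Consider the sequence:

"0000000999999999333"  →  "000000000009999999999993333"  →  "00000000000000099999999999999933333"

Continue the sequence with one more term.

0000000000000000000999999999999999999333333

Each string has the form 0^{4n-1} 9^{3n+3} 3^{n+1}, where the shown terms are n = 2, 3, 4.
At n = 5 the blocks have lengths 19, 18, 6.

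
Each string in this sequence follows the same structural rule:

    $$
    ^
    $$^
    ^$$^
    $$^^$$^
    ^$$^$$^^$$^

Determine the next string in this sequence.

Each term (from the third on) is the two preceding terms concatenated in order: term 3 = $$·^ = $$^.
The next term joins $$^^$$^ and ^$$^$$^^$$^.

$$^^$$^^$$^$$^^$$^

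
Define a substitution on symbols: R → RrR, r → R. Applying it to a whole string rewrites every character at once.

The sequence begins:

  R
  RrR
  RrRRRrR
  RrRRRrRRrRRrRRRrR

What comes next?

RrRRRrRRrRRrRRRrRRrRRRrRRrRRRrRRrRRrRRRrR

Applying the rule to each of the 17 symbols of RrRRRrRRrRRrRRRrR gives the pieces RrR R RrR RrR RrR R RrR RrR R RrR RrR R RrR RrR RrR R RrR, which concatenate to the answer.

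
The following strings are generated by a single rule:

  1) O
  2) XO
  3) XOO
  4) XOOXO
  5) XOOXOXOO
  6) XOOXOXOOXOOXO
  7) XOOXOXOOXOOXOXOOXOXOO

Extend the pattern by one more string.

This is a Fibonacci-style word recurrence s(k) = s(k−1)·s(k−2): e.g. XO·O = XOO.
So term 8 is XOOXOXOOXOOXOXOOXOXOO·XOOXOXOOXOOXO.

XOOXOXOOXOOXOXOOXOXOOXOOXOXOOXOOXO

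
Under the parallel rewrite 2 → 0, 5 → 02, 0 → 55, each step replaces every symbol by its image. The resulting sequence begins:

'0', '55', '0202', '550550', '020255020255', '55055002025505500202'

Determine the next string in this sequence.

Rewriting the 20 symbols of 55055002025505500202 one by one yields 02 02 55 02 02 55 55 0 55 0 02 02 55 02 02 55 55 0 55 0; concatenated:

020255020255550550020255020255550550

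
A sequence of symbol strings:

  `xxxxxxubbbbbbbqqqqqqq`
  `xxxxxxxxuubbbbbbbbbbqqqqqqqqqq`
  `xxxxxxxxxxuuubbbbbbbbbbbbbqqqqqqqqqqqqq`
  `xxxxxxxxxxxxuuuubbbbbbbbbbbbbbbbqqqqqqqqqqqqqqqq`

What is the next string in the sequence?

Reading off run lengths: x runs 6, 8, 10, 12; u runs 1, 2, 3, 4; b runs 7, 10, 13, 16; q runs 7, 10, 13, 16 — each is linear in n, where the shown terms are n = 2, 3, 4, 5.
Setting n = 6 gives 14, 5, 19, 19 characters in each block.

xxxxxxxxxxxxxxuuuuubbbbbbbbbbbbbbbbbbbqqqqqqqqqqqqqqqqqqq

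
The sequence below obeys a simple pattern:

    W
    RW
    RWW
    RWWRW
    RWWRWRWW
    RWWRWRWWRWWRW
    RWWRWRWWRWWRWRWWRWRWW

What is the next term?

RWWRWRWWRWWRWRWWRWRWWRWWRWRWWRWWRW

From term 3 onward, concatenate the last term with the second-to-last: RW·W = RWW, RWW·RW = RWWRW, …
The next term joins RWWRWRWWRWWRWRWWRWRWW and RWWRWRWWRWWRW.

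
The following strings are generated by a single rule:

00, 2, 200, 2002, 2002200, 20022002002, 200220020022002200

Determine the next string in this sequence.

From term 3 onward, concatenate the last term with the second-to-last: 2·00 = 200, 200·2 = 2002, …
Continuing: 200220020022002200 · 20022002002 gives term 8.

20022002002200220020022002002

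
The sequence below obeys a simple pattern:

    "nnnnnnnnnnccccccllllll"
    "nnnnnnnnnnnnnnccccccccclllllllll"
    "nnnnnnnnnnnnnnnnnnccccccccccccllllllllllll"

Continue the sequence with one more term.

Each string has the form n^{4n+2} c^{3n} l^{3n}, where the shown terms are n = 2, 3, 4.
For the next term, n = 5, so the run lengths are 22, 15, 15.

nnnnnnnnnnnnnnnnnnnnnnccccccccccccccclllllllllllllll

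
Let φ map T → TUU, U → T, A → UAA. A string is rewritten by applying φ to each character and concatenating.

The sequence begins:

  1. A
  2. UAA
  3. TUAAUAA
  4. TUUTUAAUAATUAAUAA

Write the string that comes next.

TUUTTTUUTUAAUAATUAAUAATUUTUAAUAATUAAUAA

φ(TUUTUAAUAATUAAUAA) expands symbol-by-symbol to TUU T T TUU T UAA UAA T UAA UAA TUU T UAA UAA T UAA UAA; joining the 17 pieces gives the next term.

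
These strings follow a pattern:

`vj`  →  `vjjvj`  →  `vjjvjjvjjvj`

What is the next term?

Each string is two copies of the previous one joined by 'j'.
Doubling vjjvjjvjjvj with 'j' between the halves:

vjjvjjvjjvjjvjjvjjvjjvj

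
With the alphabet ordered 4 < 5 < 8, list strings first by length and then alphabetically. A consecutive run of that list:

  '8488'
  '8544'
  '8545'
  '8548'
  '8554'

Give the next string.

Treat 8554 as a base-3 numeral over the given alphabet and add one, carrying through any trailing 8's.

8555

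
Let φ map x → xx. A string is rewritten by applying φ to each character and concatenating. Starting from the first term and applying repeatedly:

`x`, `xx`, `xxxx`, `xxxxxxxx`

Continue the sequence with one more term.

xxxxxxxxxxxxxxxx

Expanding xxxxxxxx: x→xx, x→xx, x→xx, x→xx, x→xx, x→xx, x→xx, x→xx. Concatenated: xx xx xx xx xx xx xx xx.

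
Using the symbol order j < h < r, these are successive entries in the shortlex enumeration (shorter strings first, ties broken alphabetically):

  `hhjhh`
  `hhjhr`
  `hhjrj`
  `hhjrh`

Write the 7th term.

hhhjh

Advancing 3 positions from hhjrh through hhjrh → hhjrr → hhhjj reaches term 7.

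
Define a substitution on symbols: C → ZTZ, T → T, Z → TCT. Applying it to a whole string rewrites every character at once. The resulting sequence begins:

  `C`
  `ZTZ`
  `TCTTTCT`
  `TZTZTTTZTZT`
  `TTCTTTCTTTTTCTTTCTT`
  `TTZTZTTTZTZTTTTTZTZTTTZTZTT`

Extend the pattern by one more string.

TTTCTTTCTTTTTCTTTCTTTTTTTCTTTCTTTTTCTTTCTTT

φ(TTZTZTTTZTZTTTTTZTZTTTZTZTT) expands symbol-by-symbol to T T TCT T TCT T T T TCT T TCT T T T T T TCT T TCT T T T TCT T TCT T T; joining the 27 pieces gives the next term.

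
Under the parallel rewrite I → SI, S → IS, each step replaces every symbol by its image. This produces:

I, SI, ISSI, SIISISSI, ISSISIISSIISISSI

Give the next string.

SIISISSIISSISIISISSISIISSIISISSI

Replace each of the 16 characters of ISSISIISSIISISSI in place — SI IS IS SI IS SI SI IS IS SI SI IS SI IS IS SI — and concatenate.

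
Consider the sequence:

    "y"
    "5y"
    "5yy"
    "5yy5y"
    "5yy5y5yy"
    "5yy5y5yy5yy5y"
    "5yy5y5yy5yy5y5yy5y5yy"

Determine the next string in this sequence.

5yy5y5yy5yy5y5yy5y5yy5yy5y5yy5yy5y

This is a Fibonacci-style word recurrence s(k) = s(k−1)·s(k−2): e.g. 5y·y = 5yy.
The next term joins 5yy5y5yy5yy5y5yy5y5yy and 5yy5y5yy5yy5y.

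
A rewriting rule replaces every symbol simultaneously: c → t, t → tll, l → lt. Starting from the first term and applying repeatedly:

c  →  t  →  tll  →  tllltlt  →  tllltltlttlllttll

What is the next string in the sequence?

Rewriting the 17 symbols of tllltltlttlllttll one by one yields tll lt lt lt tll lt tll lt tll tll lt lt lt tll tll lt lt; concatenated:

tllltltlttlllttlllttlltllltltlttlltllltlt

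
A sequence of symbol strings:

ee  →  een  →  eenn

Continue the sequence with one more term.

The strings grow by a fixed suffix n each time.
Applying this once more to eenn:

eennn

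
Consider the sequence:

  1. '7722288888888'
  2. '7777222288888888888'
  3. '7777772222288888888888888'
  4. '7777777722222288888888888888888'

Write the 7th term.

7777777777777722222222288888888888888888888888888

Term n consists of 2n-2 7's, followed by n+1 2's, followed by 3n+2 8's, where the shown terms are n = 2, 3, 4, 5.
Setting n = 8 gives 14, 9, 26 characters in each block.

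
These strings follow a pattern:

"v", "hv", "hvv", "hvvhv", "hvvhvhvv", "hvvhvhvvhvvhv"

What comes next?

From term 3 onward, concatenate the last term with the second-to-last: hv·v = hvv, hvv·hv = hvvhv, …
So term 7 is hvvhvhvvhvvhv·hvvhvhvv.

hvvhvhvvhvvhvhvvhvhvv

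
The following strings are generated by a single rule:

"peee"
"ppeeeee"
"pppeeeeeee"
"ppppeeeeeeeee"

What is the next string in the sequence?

pppppeeeeeeeeeee

Reading off run lengths: p runs 1, 2, 3, 4; e runs 3, 5, 7, 9 — each is linear in n (n = 1, 2, …).
Setting n = 5 gives 5, 11 characters in each block.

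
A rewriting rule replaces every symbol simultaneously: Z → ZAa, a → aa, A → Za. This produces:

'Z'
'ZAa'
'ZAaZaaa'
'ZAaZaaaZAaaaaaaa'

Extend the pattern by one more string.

Replace each of the 16 characters of ZAaZaaaZAaaaaaaa in place — ZAa Za aa ZAa aa aa aa ZAa Za aa aa aa aa aa aa aa — and concatenate.

ZAaZaaaZAaaaaaaaZAaZaaaaaaaaaaaaaaa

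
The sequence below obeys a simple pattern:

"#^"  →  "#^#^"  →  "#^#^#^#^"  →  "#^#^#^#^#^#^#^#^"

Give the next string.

s(k+1) = s(k)·s(k) — each term doubles the last.
Doubling #^#^#^#^#^#^#^#^:

#^#^#^#^#^#^#^#^#^#^#^#^#^#^#^#^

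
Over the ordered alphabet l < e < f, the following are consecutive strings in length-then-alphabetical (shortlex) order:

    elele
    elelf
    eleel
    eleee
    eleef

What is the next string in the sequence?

elefl

Find the rightmost character of eleef below f, bump it to the next letter, and reset everything to its right to l.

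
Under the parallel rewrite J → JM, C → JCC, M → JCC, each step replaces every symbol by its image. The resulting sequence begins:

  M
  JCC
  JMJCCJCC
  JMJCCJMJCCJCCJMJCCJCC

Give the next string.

Rewriting the 21 symbols of JMJCCJMJCCJCCJMJCCJCC one by one yields JM JCC JM JCC JCC JM JCC JM JCC JCC JM JCC JCC JM JCC JM JCC JCC JM JCC JCC; concatenated:

JMJCCJMJCCJCCJMJCCJMJCCJCCJMJCCJCCJMJCCJMJCCJCCJMJCCJCC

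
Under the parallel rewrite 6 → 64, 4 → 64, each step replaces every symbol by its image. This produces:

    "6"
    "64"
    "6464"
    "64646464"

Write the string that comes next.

6464646464646464

Rewriting each symbol of 64646464: 6→64, 4→64, 6→64, 4→64, 6→64, 4→64, 6→64, 4→64, which concatenates to 64 64 64 64 64 64 64 64.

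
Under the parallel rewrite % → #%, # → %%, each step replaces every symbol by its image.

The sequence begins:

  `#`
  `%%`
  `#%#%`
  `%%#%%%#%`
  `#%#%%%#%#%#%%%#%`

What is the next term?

Applying the rule to each of the 16 symbols of #%#%%%#%#%#%%%#% gives the pieces %% #% %% #% #% #% %% #% %% #% %% #% #% #% %% #%, which concatenate to the answer.

%%#%%%#%#%#%%%#%%%#%%%#%#%#%%%#%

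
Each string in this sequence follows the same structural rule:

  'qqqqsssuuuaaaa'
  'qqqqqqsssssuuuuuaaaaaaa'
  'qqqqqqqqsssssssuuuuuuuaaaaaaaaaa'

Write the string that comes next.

Reading off run lengths: q runs 4, 6, 8; s runs 3, 5, 7; u runs 3, 5, 7; a runs 4, 7, 10 — each is linear in n (n = 1, 2, …).
At n = 4 the blocks have lengths 10, 9, 9, 13.

qqqqqqqqqqsssssssssuuuuuuuuuaaaaaaaaaaaaa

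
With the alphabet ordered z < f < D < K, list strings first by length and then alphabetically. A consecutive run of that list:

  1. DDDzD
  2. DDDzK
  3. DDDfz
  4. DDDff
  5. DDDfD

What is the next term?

Find the rightmost character of DDDfD below K, bump it to the next letter, and reset everything to its right to z.

DDDfK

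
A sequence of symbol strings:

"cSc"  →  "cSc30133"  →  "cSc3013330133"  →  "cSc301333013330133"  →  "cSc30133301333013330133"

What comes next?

Each term is the previous one with 30133 appended.
Applying this once more to cSc30133301333013330133:

cSc3013330133301333013330133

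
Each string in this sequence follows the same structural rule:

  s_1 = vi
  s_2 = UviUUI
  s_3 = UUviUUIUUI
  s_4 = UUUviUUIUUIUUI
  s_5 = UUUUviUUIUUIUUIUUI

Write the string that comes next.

UUUUUviUUIUUIUUIUUIUUI

s(k+1) = U·s(k)·UUI, so each term gains U as a prefix and UUI as a suffix.
So the next term is U·UUUUviUUIUUIUUIUUI·UUI.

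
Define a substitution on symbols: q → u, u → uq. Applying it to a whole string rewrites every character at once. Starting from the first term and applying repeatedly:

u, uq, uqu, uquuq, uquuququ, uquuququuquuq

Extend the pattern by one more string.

Rewriting the 13 symbols of uquuququuquuq one by one yields uq u uq uq u uq u uq uq u uq uq u; concatenated:

uquuququuquuququuququ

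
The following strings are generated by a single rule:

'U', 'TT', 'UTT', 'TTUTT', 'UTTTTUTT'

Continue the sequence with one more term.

TTUTTUTTTTUTT

From term 3 onward, concatenate the second-to-last term with the last: U·TT = UTT, TT·UTT = TTUTT, …
Continuing: TTUTT · UTTTTUTT gives term 6.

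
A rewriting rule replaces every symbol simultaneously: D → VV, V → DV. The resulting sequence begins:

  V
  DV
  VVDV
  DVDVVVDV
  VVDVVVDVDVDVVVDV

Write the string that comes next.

Replace each of the 16 characters of VVDVVVDVDVDVVVDV in place — DV DV VV DV DV DV VV DV VV DV VV DV DV DV VV DV — and concatenate.

DVDVVVDVDVDVVVDVVVDVVVDVDVDVVVDV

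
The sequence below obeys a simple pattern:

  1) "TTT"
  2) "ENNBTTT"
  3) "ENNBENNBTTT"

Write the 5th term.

ENNBENNBENNBENNBTTT

Every step adds ENNB at the front: s(k+1) = ENNB·s(k).
From ENNBENNBTTT, 2 further steps: ENNBENNBTTT → ENNBENNBENNBTTT → (answer).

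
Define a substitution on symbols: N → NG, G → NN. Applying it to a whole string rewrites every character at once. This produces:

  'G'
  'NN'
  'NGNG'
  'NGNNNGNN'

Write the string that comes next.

NGNNNGNGNGNNNGNG

Apply φ to NGNNNGNN symbol by symbol: N→NG, G→NN, N→NG, N→NG, N→NG, G→NN, N→NG, N→NG; joined: NG NN NG NG NG NN NG NG.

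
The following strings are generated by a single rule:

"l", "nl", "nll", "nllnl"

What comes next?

nllnlnll

This is a Fibonacci-style word recurrence s(k) = s(k−1)·s(k−2): e.g. nl·l = nll.
Continuing: nllnl · nll gives term 5.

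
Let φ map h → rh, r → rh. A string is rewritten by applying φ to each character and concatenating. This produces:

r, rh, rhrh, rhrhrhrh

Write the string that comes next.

rhrhrhrhrhrhrhrh

Rewriting each symbol of rhrhrhrh: r→rh, h→rh, r→rh, h→rh, r→rh, h→rh, r→rh, h→rh, which concatenates to rh rh rh rh rh rh rh rh.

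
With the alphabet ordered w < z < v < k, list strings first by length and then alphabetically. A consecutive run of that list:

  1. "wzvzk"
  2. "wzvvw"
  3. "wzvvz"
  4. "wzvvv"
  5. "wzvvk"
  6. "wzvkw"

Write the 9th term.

Stepping forward 3 times from wzvkw: wzvkw → wzvkz → wzvkv, then the target.

wzvkk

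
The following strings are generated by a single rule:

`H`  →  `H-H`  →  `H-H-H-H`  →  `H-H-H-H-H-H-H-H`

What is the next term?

H-H-H-H-H-H-H-H-H-H-H-H-H-H-H-H

s(k+1) = s(k)·-·s(k) — each term doubles the last with '-' between the halves.
So the next term is two copies of H-H-H-H-H-H-H-H with '-' between the halves.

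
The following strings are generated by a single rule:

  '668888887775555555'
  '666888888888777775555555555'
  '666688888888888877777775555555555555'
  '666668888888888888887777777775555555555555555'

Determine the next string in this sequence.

666666888888888888888888777777777775555555555555555555

Term n consists of n 6's, followed by 3n 8's, followed by 2n-1 7's, followed by 3n+1 5's, where the shown terms are n = 2, 3, 4, 5.
For the next term, n = 6, so the run lengths are 6, 18, 11, 19.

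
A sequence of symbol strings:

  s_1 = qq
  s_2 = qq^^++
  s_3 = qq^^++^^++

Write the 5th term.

qq^^++^^++^^++^^++

Every step adds ^^++ to the end: s(k+1) = s(k)·^^++.
From qq^^++^^++, 2 further steps: qq^^++^^++ → qq^^++^^++^^++ → (answer).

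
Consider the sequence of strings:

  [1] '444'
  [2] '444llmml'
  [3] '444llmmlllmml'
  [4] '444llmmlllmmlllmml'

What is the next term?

444llmmlllmmlllmmlllmml

Each term is the previous one with llmml appended.
So the next term is 444llmmlllmmlllmml·llmml.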